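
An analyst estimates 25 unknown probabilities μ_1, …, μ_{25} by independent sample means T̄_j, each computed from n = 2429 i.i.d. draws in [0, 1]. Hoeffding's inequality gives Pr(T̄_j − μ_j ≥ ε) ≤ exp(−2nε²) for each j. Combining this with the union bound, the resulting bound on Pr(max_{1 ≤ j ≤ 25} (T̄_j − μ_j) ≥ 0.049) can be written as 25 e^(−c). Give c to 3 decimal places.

Union bound over the 25 events: Pr(max_{1 ≤ j ≤ 25} (T̄_j − μ_j) ≥ 0.049) ≤ 25·exp(−2nε²) = 25 exp(−2·2429·0.049²).
So c = 2·2429·0.049² = 11.6641.

11.664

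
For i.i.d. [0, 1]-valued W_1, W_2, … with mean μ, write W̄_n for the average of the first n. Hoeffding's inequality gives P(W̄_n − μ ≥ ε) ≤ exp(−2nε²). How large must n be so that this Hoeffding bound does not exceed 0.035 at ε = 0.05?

Require exp(−2nε²) ≤ 0.035, i.e. 2nε² ≥ ln(1/0.035) = 3.352407.
So n ≥ 3.352407 / (2·0.05²) = 670.481.
The smallest integer n is 671.

671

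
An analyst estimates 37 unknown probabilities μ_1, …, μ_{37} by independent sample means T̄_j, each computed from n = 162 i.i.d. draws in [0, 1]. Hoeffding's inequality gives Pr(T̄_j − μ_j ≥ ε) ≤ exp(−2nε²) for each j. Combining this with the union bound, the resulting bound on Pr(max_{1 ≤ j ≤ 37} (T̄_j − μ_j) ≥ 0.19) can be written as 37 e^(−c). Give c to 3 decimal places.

11.696

Union bound over the 37 events: Pr(max_{1 ≤ j ≤ 37} (T̄_j − μ_j) ≥ 0.19) ≤ 37·exp(−2nε²) = 37 exp(−2·162·0.19²).
So c = 2·162·0.19² = 11.6964.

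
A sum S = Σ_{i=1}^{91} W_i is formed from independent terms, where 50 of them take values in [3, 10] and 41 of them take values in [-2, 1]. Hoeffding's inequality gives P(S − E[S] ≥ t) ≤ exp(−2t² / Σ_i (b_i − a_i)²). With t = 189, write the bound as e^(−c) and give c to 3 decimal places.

Σ(b_i − a_i)² = 50·7² + 41·3² = 2819.
c = 2t² / 2819 = 2·189² / 2819 = 25.3430.

25.343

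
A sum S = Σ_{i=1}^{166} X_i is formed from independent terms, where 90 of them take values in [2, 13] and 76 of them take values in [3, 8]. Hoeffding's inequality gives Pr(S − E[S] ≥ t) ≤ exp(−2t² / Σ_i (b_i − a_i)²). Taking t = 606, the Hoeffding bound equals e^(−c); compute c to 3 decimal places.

57.425

Σ(b_i − a_i)² = 90·11² + 76·5² = 12790.
c = 2t² / 12790 = 2·606² / 12790 = 57.4255.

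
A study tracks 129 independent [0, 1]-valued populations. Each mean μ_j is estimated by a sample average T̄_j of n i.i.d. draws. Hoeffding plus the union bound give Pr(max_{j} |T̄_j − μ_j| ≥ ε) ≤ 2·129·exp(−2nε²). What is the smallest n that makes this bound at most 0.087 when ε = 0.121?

274

Need 2·129·exp(−2nε²) ≤ 0.087, i.e. exp(−2nε²) ≤ 0.087/258.
So 2nε² ≥ ln(258/0.087) = 7.994807.
Hence n ≥ 7.994807/(2·0.121²) = 273.028.
The smallest integer n is 274.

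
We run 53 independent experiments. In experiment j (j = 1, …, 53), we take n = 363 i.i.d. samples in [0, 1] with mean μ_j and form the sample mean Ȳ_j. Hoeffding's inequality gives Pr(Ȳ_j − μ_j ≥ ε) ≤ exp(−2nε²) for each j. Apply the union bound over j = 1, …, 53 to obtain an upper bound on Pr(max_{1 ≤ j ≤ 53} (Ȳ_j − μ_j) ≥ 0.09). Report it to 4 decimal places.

Per-experiment Hoeffding bound: exp(−2·363·0.09²) = exp(−5.88060) = 0.0027931.
Union bound over 53 events: 53·0.0027931 = 0.14803.

0.1480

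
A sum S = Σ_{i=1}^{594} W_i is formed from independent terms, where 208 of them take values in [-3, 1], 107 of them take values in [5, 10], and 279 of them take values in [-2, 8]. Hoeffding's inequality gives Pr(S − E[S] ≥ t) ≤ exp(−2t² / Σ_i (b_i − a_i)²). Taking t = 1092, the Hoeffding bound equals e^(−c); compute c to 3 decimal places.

70.346

Σ(b_i − a_i)² = 208·4² + 107·5² + 279·10² = 33903.
c = 2t² / 33903 = 2·1092² / 33903 = 70.3456.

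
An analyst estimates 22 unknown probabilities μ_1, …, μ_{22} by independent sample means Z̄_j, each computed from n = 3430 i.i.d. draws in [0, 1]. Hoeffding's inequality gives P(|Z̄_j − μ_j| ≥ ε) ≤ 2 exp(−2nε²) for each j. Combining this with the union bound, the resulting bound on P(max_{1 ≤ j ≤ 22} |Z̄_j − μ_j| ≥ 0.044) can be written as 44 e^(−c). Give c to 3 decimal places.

13.281

Union bound over the 22 events: P(max_{1 ≤ j ≤ 22} |Z̄_j − μ_j| ≥ 0.044) ≤ 22·2·exp(−2nε²) = 44 exp(−2·3430·0.044²).
So c = 2·3430·0.044² = 13.2810.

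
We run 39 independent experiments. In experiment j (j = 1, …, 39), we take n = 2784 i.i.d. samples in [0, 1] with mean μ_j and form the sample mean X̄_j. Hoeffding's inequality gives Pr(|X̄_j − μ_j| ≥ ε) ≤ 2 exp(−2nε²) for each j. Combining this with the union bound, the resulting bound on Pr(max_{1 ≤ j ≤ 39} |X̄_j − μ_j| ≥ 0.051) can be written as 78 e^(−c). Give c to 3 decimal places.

Union bound over the 39 events: Pr(max_{1 ≤ j ≤ 39} |X̄_j − μ_j| ≥ 0.051) ≤ 39·2·exp(−2nε²) = 78 exp(−2·2784·0.051²).
So c = 2·2784·0.051² = 14.4824.

14.482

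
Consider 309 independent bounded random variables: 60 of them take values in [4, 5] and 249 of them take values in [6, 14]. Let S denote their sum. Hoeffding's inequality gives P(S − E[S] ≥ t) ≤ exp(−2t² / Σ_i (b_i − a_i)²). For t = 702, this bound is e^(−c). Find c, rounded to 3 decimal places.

61.616

Σ(b_i − a_i)² = 60·1² + 249·8² = 15996.
c = 2t² / 15996 = 2·702² / 15996 = 61.6159.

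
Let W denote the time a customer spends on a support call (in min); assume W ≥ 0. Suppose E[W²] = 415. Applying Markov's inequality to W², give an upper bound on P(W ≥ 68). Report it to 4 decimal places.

Since W ≥ 0, the event {W ≥ 68} is the same as {W² ≥ 4624}.
Markov's inequality applied to W² gives P(W² ≥ 4624) ≤ E[W²]/4624 = 415/4624 = 0.0897.

0.0897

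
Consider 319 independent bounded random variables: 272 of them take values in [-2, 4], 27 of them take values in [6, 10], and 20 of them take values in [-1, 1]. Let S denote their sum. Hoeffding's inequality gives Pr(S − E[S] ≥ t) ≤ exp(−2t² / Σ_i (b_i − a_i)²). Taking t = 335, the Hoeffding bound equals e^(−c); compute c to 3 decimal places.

21.783

Σ(b_i − a_i)² = 272·6² + 27·4² + 20·2² = 10304.
c = 2t² / 10304 = 2·335² / 10304 = 21.7828.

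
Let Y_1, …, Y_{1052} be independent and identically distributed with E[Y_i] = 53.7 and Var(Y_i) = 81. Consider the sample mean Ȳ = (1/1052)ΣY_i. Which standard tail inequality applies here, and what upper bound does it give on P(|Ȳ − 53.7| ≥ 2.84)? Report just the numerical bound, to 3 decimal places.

With mean and variance of each term known, Chebyshev's inequality bounds the deviation of the sum (or sample mean).
Var(Ȳ) = Var(Y_i)/n = 81/1052 = 0.076996.
Chebyshev: P(|Ȳ − 53.7| ≥ 2.84) ≤ Var(Ȳ)/(2.84)² = 81/(1052·2.84²) = 0.0095.

0.010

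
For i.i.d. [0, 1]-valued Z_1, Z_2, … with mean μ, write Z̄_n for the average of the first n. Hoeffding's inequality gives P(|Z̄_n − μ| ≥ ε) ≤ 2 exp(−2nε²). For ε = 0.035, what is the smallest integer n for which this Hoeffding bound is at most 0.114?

1170

Require 2·exp(−2nε²) ≤ 0.114, i.e. 2nε² ≥ ln(2/0.114) = 2.864704.
So n ≥ 2.864704 / (2·0.035²) = 1169.267.
The smallest integer n is 1170.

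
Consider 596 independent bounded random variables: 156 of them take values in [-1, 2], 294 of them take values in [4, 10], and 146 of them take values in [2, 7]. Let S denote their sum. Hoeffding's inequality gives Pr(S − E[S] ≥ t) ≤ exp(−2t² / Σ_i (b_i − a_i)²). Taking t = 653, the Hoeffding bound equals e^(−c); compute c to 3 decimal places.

Σ(b_i − a_i)² = 156·3² + 294·6² + 146·5² = 15638.
c = 2t² / 15638 = 2·653² / 15638 = 54.5350.

54.535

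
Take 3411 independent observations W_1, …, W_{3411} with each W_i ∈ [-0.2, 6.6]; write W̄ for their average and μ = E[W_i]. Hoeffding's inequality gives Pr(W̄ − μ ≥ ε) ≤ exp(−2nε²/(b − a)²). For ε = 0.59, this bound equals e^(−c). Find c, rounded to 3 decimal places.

c = 2nε²/(b − a)² = 2·3411·0.59² / 6.8² = 51.3568.

51.357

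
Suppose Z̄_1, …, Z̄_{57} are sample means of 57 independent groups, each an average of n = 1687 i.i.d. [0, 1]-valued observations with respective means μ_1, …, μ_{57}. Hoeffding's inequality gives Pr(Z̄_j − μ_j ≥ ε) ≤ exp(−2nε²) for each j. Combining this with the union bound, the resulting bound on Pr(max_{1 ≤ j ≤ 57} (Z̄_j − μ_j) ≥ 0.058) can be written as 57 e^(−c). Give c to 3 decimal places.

Union bound over the 57 events: Pr(max_{1 ≤ j ≤ 57} (Z̄_j − μ_j) ≥ 0.058) ≤ 57·exp(−2nε²) = 57 exp(−2·1687·0.058²).
So c = 2·1687·0.058² = 11.3501.

11.350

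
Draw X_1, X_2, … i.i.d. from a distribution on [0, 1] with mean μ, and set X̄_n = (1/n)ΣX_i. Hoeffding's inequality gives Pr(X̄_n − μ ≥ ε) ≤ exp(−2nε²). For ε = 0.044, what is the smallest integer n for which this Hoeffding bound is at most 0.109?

573

Require exp(−2nε²) ≤ 0.109, i.e. 2nε² ≥ ln(1/0.109) = 2.216407.
So n ≥ 2.216407 / (2·0.044²) = 572.419.
The smallest integer n is 573.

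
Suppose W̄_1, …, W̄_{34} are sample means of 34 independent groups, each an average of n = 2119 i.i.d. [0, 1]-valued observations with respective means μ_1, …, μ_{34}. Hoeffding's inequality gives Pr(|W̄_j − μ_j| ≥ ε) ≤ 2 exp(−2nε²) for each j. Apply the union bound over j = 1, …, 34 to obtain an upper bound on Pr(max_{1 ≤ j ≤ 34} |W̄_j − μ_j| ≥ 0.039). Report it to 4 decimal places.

Per-experiment Hoeffding bound: 2·exp(−2·2119·0.039²) = 2·exp(−6.44600) = 0.0031737.
Union bound over 34 events: 34·0.0031737 = 0.10791.

0.1079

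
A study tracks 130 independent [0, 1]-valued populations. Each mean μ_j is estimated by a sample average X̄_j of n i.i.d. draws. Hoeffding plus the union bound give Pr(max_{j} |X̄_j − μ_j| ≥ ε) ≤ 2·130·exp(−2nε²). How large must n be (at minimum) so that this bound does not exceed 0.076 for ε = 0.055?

Need 2·130·exp(−2nε²) ≤ 0.076, i.e. exp(−2nε²) ≤ 0.076/260.
So 2nε² ≥ ln(260/0.076) = 8.137704.
Hence n ≥ 8.137704/(2·0.055²) = 1345.075.
The smallest integer n is 1346.

1346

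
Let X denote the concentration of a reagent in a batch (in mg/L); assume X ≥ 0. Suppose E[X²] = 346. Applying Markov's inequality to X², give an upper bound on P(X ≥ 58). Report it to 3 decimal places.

0.103

Since X ≥ 0, the event {X ≥ 58} is the same as {X² ≥ 3364}.
Markov's inequality applied to X² gives P(X² ≥ 3364) ≤ E[X²]/3364 = 346/3364 = 0.1029.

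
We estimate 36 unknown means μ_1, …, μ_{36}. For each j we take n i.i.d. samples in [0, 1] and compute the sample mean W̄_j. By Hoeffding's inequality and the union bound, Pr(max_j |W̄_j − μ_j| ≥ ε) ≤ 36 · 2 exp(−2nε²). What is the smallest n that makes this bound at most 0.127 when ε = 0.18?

98

Need 2·36·exp(−2nε²) ≤ 0.127, i.e. exp(−2nε²) ≤ 0.127/72.
So 2nε² ≥ ln(72/0.127) = 6.340234.
Hence n ≥ 6.340234/(2·0.18²) = 97.843.
The smallest integer n is 98.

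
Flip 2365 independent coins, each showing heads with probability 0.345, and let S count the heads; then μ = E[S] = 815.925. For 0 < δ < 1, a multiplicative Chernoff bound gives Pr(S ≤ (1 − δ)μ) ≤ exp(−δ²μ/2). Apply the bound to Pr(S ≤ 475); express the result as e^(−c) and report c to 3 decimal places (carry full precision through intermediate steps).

Write 475 = (1 − δ)μ, so δ = 1 − 475/815.925 = 0.4178386…
Then the exponent is δ²μ/2 = (μ − 475)²/(2μ) = 71.225821.

71.226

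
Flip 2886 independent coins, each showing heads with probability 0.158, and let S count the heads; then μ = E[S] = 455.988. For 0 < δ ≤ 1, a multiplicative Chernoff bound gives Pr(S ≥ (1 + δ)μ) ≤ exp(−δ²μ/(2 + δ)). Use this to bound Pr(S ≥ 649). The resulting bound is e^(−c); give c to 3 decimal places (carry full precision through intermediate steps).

Write 649 = (1 + δ)μ, so δ = 649/455.988 − 1 = 0.4232831…
Then the exponent is δ²μ/(2 + δ) = (649 − μ)² / (μ·(2 + δ)) = 33.714060.

33.714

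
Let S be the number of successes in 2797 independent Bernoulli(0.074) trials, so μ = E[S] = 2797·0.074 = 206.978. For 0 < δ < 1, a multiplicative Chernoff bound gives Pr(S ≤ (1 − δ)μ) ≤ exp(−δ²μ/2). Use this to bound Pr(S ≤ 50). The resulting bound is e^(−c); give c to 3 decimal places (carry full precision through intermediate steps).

59.528

Write 50 = (1 − δ)μ, so δ = 1 − 50/206.978 = 0.7584284…
Then the exponent is δ²μ/2 = (μ − 50)²/(2μ) = 59.528289.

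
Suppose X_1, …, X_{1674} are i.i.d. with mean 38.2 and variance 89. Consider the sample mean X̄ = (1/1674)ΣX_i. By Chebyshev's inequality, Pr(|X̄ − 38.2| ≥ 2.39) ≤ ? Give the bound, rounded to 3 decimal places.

Var(X̄) = Var(X_i)/n = 89/1674 = 0.053166.
Chebyshev: Pr(|X̄ − 38.2| ≥ 2.39) ≤ Var(X̄)/(2.39)² = 89/(1674·2.39²) = 0.0093.

0.009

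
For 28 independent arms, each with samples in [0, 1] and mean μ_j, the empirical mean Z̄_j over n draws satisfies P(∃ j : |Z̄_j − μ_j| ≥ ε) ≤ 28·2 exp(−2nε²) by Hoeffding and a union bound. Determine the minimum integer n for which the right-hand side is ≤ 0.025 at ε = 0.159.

Need 2·28·exp(−2nε²) ≤ 0.025, i.e. exp(−2nε²) ≤ 0.025/56.
So 2nε² ≥ ln(56/0.025) = 7.714231.
Hence n ≥ 7.714231/(2·0.159²) = 152.570.
The smallest integer n is 153.

153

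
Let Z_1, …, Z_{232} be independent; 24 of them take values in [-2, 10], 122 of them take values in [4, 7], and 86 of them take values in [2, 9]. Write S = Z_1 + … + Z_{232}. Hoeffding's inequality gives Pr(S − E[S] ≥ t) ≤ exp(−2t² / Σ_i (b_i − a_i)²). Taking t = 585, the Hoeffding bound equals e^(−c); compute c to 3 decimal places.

78.062

Σ(b_i − a_i)² = 24·12² + 122·3² + 86·7² = 8768.
c = 2t² / 8768 = 2·585² / 8768 = 78.0623.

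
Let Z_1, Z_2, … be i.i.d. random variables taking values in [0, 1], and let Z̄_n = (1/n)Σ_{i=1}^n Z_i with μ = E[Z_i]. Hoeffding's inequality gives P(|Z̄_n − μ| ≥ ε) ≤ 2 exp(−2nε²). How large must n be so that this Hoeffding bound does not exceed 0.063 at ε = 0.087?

Require 2·exp(−2nε²) ≤ 0.063, i.e. 2nε² ≥ ln(2/0.063) = 3.457768.
So n ≥ 3.457768 / (2·0.087²) = 228.416.
The smallest integer n is 229.

229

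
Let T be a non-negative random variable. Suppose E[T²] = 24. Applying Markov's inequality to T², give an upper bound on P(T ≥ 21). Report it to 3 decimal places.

Since T ≥ 0, the event {T ≥ 21} is the same as {T² ≥ 441}.
Markov's inequality applied to T² gives P(T² ≥ 441) ≤ E[T²]/441 = 24/441 = 0.0544.

0.054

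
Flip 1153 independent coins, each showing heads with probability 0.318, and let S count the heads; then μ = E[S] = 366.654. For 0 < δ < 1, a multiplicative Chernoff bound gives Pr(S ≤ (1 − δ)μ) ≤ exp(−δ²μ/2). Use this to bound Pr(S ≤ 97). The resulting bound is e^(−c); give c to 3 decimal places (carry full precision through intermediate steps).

99.158

Write 97 = (1 − δ)μ, so δ = 1 − 97/366.654 = 0.7354454…
Then the exponent is δ²μ/2 = (μ − 97)²/(2μ) = 99.157898.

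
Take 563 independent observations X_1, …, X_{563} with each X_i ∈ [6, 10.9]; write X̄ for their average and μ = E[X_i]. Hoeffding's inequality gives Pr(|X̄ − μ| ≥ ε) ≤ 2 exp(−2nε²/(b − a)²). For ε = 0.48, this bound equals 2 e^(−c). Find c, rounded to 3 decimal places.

10.805

c = 2nε²/(b − a)² = 2·563·0.48² / 4.9² = 10.8051.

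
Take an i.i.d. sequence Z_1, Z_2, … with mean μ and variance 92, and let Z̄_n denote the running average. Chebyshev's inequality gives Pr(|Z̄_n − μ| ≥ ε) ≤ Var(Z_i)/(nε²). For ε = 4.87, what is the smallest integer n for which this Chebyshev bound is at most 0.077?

Require 92/(n·4.87²) ≤ 0.077, i.e. n ≥ 92/(0.077·4.87²) = 50.378.
The smallest integer n is 51.

51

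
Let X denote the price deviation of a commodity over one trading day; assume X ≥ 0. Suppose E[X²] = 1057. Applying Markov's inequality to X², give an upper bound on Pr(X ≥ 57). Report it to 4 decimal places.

0.3253

Since X ≥ 0, the event {X ≥ 57} is the same as {X² ≥ 3249}.
Markov's inequality applied to X² gives Pr(X² ≥ 3249) ≤ E[X²]/3249 = 1057/3249 = 0.3253.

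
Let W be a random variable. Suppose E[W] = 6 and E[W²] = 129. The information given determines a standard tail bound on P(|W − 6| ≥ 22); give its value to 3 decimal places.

0.192

The first two moments determine the variance, so Chebyshev's inequality is the sharpest standard bound available.
Var(W) = E[W²] − (E[W])² = 129 − 36 = 93.
Chebyshev's inequality: P(|W − μ| ≥ t) ≤ Var(W)/t² = 93/484 = 0.1921.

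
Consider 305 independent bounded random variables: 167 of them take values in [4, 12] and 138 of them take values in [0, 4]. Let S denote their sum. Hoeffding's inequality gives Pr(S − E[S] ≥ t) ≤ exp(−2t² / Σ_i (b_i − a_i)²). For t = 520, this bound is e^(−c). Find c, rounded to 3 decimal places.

41.935

Σ(b_i − a_i)² = 167·8² + 138·4² = 12896.
c = 2t² / 12896 = 2·520² / 12896 = 41.9355.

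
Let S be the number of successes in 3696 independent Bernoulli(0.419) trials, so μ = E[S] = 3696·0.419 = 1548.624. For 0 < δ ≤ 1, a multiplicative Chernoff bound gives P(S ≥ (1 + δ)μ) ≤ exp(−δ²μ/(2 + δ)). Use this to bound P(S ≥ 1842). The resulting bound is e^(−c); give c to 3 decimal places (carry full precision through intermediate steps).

Write 1842 = (1 + δ)μ, so δ = 1842/1548.624 − 1 = 0.189443…
Then the exponent is δ²μ/(2 + δ) = (1842 − μ)² / (μ·(2 + δ)) = 25.384554.

25.385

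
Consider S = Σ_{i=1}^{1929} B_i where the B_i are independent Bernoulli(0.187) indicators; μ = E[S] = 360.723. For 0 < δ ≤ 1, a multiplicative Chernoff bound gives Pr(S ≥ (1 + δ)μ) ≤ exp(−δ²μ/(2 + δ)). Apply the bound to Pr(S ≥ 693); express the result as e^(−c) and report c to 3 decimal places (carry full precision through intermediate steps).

104.779

Write 693 = (1 + δ)μ, so δ = 693/360.723 − 1 = 0.9211417…
Then the exponent is δ²μ/(2 + δ) = (693 − μ)² / (μ·(2 + δ)) = 104.778964.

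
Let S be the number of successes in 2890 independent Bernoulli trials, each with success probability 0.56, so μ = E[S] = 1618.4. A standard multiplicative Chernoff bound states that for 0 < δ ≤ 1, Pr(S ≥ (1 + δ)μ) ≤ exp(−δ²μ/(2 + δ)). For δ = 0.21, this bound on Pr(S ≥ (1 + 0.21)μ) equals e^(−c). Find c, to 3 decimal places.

32.295

c = δ²μ/(2 + δ) = 0.21²·1618.4/(2 + 0.21) = 32.2948.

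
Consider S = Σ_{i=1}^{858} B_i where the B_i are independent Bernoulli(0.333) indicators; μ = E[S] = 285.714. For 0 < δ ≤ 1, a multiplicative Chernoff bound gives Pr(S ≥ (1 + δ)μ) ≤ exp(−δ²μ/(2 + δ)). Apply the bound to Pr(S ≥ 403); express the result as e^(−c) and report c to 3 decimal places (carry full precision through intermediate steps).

19.973

Write 403 = (1 + δ)μ, so δ = 403/285.714 − 1 = 0.4105014…
Then the exponent is δ²μ/(2 + δ) = (403 − μ)² / (μ·(2 + δ)) = 19.973466.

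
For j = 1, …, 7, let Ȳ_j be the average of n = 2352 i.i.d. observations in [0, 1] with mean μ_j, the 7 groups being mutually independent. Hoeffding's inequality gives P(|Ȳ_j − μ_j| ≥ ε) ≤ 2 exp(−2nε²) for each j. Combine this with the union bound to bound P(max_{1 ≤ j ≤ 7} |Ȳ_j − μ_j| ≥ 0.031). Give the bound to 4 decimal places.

Per-experiment Hoeffding bound: 2·exp(−2·2352·0.031²) = 2·exp(−4.52054) = 0.021766.
Union bound over 7 events: 7·0.021766 = 0.15236.

0.1524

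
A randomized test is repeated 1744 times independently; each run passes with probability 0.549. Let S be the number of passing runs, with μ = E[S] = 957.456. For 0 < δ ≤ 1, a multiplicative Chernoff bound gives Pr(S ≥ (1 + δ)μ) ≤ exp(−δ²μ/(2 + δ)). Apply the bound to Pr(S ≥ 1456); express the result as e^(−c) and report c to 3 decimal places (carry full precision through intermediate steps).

Write 1456 = (1 + δ)μ, so δ = 1456/957.456 − 1 = 0.5206965…
Then the exponent is δ²μ/(2 + δ) = (1456 − μ)² / (μ·(2 + δ)) = 102.983489.

102.983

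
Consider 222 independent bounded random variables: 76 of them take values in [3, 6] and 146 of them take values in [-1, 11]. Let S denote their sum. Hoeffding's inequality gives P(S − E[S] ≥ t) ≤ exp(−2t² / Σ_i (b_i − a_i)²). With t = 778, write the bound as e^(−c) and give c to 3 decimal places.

55.766

Σ(b_i − a_i)² = 76·3² + 146·12² = 21708.
c = 2t² / 21708 = 2·778² / 21708 = 55.7660.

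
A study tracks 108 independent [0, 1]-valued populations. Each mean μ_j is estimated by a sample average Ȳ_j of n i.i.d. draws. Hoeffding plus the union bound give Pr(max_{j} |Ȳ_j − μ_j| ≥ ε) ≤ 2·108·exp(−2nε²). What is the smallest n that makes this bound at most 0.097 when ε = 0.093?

446

Need 2·108·exp(−2nε²) ≤ 0.097, i.e. exp(−2nε²) ≤ 0.097/216.
So 2nε² ≥ ln(216/0.097) = 7.708323.
Hence n ≥ 7.708323/(2·0.093²) = 445.619.
The smallest integer n is 446.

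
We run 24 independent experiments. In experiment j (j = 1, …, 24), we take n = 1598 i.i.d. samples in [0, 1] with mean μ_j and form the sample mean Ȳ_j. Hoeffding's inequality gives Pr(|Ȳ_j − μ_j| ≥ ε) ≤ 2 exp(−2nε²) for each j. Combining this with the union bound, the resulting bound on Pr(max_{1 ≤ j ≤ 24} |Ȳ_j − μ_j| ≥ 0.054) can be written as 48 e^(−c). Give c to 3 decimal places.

9.320

Union bound over the 24 events: Pr(max_{1 ≤ j ≤ 24} |Ȳ_j − μ_j| ≥ 0.054) ≤ 24·2·exp(−2nε²) = 48 exp(−2·1598·0.054²).
So c = 2·1598·0.054² = 9.3195.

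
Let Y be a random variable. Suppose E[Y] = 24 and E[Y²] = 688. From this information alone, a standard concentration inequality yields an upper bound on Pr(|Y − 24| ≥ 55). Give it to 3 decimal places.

The first two moments determine the variance, so Chebyshev's inequality is the sharpest standard bound available.
Var(Y) = E[Y²] − (E[Y])² = 688 − 576 = 112.
Chebyshev's inequality: Pr(|Y − μ| ≥ t) ≤ Var(Y)/t² = 112/3025 = 0.0370.

0.037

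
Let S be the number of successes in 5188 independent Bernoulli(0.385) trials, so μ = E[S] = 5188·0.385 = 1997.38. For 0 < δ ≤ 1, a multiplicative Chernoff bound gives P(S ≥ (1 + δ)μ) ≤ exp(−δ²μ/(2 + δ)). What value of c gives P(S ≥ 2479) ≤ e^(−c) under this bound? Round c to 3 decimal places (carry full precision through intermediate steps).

Write 2479 = (1 + δ)μ, so δ = 2479/1997.38 − 1 = 0.2411259…
Then the exponent is δ²μ/(2 + δ) = (2479 − μ)² / (μ·(2 + δ)) = 51.818171.

51.818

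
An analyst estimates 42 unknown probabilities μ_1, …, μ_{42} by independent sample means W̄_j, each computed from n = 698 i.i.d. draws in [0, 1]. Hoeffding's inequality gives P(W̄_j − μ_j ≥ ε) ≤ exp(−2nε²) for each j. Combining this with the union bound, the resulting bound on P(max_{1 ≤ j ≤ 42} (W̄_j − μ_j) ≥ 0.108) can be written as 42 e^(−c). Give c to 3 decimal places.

16.283

Union bound over the 42 events: P(max_{1 ≤ j ≤ 42} (W̄_j − μ_j) ≥ 0.108) ≤ 42·exp(−2nε²) = 42 exp(−2·698·0.108²).
So c = 2·698·0.108² = 16.2829.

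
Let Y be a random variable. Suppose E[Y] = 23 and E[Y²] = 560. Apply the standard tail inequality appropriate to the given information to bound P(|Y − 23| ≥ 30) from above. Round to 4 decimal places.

The first two moments determine the variance, so Chebyshev's inequality is the sharpest standard bound available.
Var(Y) = E[Y²] − (E[Y])² = 560 − 529 = 31.
Chebyshev's inequality: P(|Y − μ| ≥ t) ≤ Var(Y)/t² = 31/900 = 0.0344.

0.0344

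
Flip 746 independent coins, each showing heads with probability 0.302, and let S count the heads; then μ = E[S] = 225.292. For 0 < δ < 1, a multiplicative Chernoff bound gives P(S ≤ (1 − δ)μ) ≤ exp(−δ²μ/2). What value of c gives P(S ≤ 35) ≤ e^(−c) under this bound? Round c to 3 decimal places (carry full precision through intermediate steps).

Write 35 = (1 − δ)μ, so δ = 1 − 35/225.292 = 0.8446461…
Then the exponent is δ²μ/2 = (μ − 35)²/(2μ) = 80.364694.

80.365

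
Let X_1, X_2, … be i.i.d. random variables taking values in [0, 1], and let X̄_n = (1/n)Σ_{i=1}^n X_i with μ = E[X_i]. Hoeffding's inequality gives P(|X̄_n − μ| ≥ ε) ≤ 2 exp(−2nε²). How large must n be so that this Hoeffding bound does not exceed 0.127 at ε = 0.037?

1007

Require 2·exp(−2nε²) ≤ 0.127, i.e. 2nε² ≥ ln(2/0.127) = 2.756715.
So n ≥ 2.756715 / (2·0.037²) = 1006.835.
The smallest integer n is 1007.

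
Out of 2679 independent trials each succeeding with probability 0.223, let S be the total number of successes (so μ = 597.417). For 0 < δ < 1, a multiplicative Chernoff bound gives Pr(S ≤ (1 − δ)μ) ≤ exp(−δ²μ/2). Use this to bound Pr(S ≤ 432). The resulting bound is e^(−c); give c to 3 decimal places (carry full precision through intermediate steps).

Write 432 = (1 − δ)μ, so δ = 1 − 432/597.417 = 0.276887…
Then the exponent is δ²μ/2 = (μ − 432)²/(2μ) = 22.900908.

22.901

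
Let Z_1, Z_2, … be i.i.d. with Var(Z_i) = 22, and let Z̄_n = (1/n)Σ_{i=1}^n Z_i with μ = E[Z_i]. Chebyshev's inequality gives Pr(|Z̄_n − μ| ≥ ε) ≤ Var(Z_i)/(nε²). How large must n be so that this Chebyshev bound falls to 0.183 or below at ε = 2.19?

Require 22/(n·2.19²) ≤ 0.183, i.e. n ≥ 22/(0.183·2.19²) = 25.066.
The smallest integer n is 26.

26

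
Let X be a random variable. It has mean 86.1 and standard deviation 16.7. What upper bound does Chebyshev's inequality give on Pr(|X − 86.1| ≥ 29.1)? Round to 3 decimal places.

0.329

Chebyshev: Pr(|X − μ| ≥ t) ≤ Var(X)/t².
Var(X) = σ² = 16.7² = 278.89.
Bound = 278.89 / 846.81 = 0.3293.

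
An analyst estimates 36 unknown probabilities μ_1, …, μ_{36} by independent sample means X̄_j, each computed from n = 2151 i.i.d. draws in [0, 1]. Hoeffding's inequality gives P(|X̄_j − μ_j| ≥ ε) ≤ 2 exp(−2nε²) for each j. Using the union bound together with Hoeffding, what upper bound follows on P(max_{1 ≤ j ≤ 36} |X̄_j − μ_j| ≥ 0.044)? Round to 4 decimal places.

0.0174

Per-experiment Hoeffding bound: 2·exp(−2·2151·0.044²) = 2·exp(−8.32867) = 0.00048299.
Union bound over 36 events: 36·0.00048299 = 0.01739.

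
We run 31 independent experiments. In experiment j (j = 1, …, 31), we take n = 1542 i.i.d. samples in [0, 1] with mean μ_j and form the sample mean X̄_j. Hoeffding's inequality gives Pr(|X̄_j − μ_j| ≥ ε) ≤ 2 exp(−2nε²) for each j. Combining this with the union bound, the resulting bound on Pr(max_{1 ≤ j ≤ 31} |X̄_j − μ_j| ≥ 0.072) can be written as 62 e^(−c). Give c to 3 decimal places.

Union bound over the 31 events: Pr(max_{1 ≤ j ≤ 31} |X̄_j − μ_j| ≥ 0.072) ≤ 31·2·exp(−2nε²) = 62 exp(−2·1542·0.072²).
So c = 2·1542·0.072² = 15.9875.

15.987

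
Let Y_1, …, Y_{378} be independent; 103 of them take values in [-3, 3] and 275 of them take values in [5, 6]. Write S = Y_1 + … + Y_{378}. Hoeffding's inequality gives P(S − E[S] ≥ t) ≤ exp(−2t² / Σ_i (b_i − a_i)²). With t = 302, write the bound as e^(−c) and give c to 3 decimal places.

45.797

Σ(b_i − a_i)² = 103·6² + 275·1² = 3983.
c = 2t² / 3983 = 2·302² / 3983 = 45.7966.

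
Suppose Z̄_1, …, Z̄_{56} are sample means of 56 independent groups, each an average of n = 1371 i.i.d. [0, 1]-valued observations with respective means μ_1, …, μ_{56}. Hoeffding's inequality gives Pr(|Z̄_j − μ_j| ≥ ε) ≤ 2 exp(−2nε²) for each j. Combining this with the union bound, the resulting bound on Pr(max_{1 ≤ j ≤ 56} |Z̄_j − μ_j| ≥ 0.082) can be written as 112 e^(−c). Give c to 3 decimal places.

Union bound over the 56 events: Pr(max_{1 ≤ j ≤ 56} |Z̄_j − μ_j| ≥ 0.082) ≤ 56·2·exp(−2nε²) = 112 exp(−2·1371·0.082²).
So c = 2·1371·0.082² = 18.4372.

18.437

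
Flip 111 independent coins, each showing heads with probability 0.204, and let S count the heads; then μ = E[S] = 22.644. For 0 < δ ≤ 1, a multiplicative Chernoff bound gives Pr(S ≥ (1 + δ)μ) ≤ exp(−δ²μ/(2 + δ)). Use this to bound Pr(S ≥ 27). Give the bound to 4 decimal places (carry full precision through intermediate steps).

Write 27 = (1 + δ)μ, so δ = 27/22.644 − 1 = 0.1923688…
Then the exponent is δ²μ/(2 + δ) = (27 − μ)² / (μ·(2 + δ)) = 0.382216.
Bound = exp(−0.382216) = 0.68235.

0.6823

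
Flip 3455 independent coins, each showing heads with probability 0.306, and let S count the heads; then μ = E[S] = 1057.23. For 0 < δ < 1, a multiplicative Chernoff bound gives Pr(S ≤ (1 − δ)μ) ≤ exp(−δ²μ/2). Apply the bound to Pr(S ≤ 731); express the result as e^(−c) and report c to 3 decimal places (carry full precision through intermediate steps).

50.332

Write 731 = (1 − δ)μ, so δ = 1 − 731/1057.23 = 0.3085705…
Then the exponent is δ²μ/2 = (μ − 731)²/(2μ) = 50.332479.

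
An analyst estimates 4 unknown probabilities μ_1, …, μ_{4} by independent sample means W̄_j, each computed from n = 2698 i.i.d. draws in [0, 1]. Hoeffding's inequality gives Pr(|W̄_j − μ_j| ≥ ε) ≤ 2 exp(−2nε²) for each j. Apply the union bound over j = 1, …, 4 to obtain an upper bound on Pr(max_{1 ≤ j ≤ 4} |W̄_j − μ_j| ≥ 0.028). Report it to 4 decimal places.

0.1164

Per-experiment Hoeffding bound: 2·exp(−2·2698·0.028²) = 2·exp(−4.23046) = 0.029091.
Union bound over 4 events: 4·0.029091 = 0.11637.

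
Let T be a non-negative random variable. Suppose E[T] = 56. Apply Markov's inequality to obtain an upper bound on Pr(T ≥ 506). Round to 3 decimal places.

Markov's inequality: for a non-negative random variable, Pr(T ≥ a) ≤ E[T]/a.
Here E[T] = 56 and a = 506, so the bound is 56/506 = 0.1107.

0.111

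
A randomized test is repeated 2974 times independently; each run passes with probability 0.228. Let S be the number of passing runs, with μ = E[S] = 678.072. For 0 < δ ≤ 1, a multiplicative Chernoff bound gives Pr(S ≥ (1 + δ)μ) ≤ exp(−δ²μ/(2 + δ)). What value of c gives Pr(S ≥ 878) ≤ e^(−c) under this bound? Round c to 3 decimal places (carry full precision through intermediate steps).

25.687

Write 878 = (1 + δ)μ, so δ = 878/678.072 − 1 = 0.2948477…
Then the exponent is δ²μ/(2 + δ) = (878 − μ)² / (μ·(2 + δ)) = 25.687247.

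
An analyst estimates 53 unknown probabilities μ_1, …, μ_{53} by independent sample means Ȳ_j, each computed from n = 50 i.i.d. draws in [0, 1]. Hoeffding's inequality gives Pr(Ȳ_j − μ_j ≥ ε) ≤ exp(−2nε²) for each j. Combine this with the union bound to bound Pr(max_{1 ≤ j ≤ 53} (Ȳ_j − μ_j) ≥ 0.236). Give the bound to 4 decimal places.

Per-experiment Hoeffding bound: exp(−2·50·0.236²) = exp(−5.56960) = 0.003812.
Union bound over 53 events: 53·0.003812 = 0.20204.

0.2020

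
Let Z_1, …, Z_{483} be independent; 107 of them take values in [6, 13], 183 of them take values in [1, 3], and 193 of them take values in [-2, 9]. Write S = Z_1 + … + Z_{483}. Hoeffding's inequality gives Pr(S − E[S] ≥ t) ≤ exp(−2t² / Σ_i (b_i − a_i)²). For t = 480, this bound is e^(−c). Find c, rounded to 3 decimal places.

Σ(b_i − a_i)² = 107·7² + 183·2² + 193·11² = 29328.
c = 2t² / 29328 = 2·480² / 29328 = 15.7119.

15.712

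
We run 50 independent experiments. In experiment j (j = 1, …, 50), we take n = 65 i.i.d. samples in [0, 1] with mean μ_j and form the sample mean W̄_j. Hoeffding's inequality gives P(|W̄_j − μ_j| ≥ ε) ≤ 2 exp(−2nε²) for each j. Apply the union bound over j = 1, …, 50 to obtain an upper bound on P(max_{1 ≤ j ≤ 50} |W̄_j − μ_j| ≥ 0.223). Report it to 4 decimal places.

Per-experiment Hoeffding bound: 2·exp(−2·65·0.223²) = 2·exp(−6.46477) = 0.0031147.
Union bound over 50 events: 50·0.0031147 = 0.15573.

0.1557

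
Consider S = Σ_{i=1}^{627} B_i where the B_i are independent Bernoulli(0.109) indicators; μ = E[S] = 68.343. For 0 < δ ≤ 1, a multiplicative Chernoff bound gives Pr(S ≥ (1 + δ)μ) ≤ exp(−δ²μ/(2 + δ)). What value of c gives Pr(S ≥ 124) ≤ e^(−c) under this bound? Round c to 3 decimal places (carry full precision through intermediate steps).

Write 124 = (1 + δ)μ, so δ = 124/68.343 − 1 = 0.8143775…
Then the exponent is δ²μ/(2 + δ) = (124 − μ)² / (μ·(2 + δ)) = 16.105092.

16.105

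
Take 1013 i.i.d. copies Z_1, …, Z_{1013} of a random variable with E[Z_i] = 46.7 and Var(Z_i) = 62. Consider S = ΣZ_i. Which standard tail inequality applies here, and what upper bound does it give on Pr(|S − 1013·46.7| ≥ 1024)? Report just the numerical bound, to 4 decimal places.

With mean and variance of each term known, Chebyshev's inequality bounds the deviation of the sum (or sample mean).
Var(S) = n·Var(Z_i) = 1013·62 = 62806.
Chebyshev: Pr(|S − 1013·46.7| ≥ 1024) ≤ Var(S)/1024² = 62806/1048576 = 0.0599.

0.0599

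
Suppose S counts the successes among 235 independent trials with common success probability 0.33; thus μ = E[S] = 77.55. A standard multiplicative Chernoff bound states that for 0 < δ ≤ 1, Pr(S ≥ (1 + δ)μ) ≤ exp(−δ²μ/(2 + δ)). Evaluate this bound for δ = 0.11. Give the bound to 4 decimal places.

Exponent = δ²μ/(2 + δ) = 0.11²·77.55/2.11 = 0.4447.
Bound = exp(−0.4447) = 0.64101.

0.6410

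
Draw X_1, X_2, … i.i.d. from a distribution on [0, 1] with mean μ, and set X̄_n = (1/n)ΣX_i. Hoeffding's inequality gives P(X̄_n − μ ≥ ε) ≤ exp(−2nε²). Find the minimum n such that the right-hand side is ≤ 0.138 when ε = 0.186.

29

Require exp(−2nε²) ≤ 0.138, i.e. 2nε² ≥ ln(1/0.138) = 1.980502.
So n ≥ 1.980502 / (2·0.186²) = 28.623.
The smallest integer n is 29.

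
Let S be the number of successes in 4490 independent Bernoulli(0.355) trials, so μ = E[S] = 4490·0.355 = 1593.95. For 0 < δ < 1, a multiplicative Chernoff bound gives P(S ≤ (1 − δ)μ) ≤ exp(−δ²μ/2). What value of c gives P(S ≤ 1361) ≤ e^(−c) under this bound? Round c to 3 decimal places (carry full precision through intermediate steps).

Write 1361 = (1 − δ)μ, so δ = 1 − 1361/1593.95 = 0.1461464…
Then the exponent is δ²μ/2 = (μ − 1361)²/(2μ) = 17.022398.

17.022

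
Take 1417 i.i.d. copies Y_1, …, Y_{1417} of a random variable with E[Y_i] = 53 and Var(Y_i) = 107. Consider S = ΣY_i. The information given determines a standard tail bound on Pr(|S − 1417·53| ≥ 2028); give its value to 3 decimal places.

With mean and variance of each term known, Chebyshev's inequality bounds the deviation of the sum (or sample mean).
Var(S) = n·Var(Y_i) = 1417·107 = 151619.
Chebyshev: Pr(|S − 1417·53| ≥ 2028) ≤ Var(S)/2028² = 151619/4112784 = 0.0369.

0.037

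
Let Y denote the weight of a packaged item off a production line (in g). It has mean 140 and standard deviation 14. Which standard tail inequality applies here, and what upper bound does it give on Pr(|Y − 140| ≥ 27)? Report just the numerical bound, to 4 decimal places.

0.2689

Mean and variance are known, so Chebyshev's inequality applies.
Chebyshev: Pr(|Y − μ| ≥ t) ≤ Var(Y)/t².
Var(Y) = σ² = 14² = 196.
Bound = 196 / 729 = 0.2689.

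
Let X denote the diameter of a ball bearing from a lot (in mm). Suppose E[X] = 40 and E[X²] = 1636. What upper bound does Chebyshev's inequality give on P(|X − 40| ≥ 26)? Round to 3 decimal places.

Var(X) = E[X²] − (E[X])² = 1636 − 1600 = 36.
Chebyshev's inequality: P(|X − μ| ≥ t) ≤ Var(X)/t² = 36/676 = 0.0533.

0.053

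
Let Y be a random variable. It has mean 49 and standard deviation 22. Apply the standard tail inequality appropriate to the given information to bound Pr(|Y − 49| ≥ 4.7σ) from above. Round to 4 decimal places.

0.0453

Mean and variance are known, so Chebyshev's inequality applies.
Chebyshev: Pr(|Y − μ| ≥ t) ≤ Var(Y)/t².
Var(Y) = σ² = 22² = 484.
t = 4.7·22 = 103.4.
Bound = 484 / 10691.56 = 0.0453.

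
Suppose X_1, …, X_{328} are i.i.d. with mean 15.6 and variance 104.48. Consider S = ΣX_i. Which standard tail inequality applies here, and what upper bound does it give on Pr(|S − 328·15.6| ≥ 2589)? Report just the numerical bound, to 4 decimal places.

0.0051

With mean and variance of each term known, Chebyshev's inequality bounds the deviation of the sum (or sample mean).
Var(S) = n·Var(X_i) = 328·104.48 = 34269.44.
Chebyshev: Pr(|S − 328·15.6| ≥ 2589) ≤ Var(S)/2589² = 34269.44/6702921 = 0.0051.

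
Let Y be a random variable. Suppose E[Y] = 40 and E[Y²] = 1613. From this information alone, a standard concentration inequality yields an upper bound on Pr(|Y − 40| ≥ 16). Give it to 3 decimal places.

0.051

The first two moments determine the variance, so Chebyshev's inequality is the sharpest standard bound available.
Var(Y) = E[Y²] − (E[Y])² = 1613 − 1600 = 13.
Chebyshev's inequality: Pr(|Y − μ| ≥ t) ≤ Var(Y)/t² = 13/256 = 0.0508.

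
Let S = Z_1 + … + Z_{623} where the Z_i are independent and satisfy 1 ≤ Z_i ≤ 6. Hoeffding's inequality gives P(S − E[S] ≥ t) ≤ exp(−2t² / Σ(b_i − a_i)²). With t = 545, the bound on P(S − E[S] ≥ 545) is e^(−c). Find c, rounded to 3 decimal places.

Σ(b_i − a_i)² = 623·(5)² = 15575.
c = 2t²/15575 = 2·545²/15575 = 38.1413.

38.141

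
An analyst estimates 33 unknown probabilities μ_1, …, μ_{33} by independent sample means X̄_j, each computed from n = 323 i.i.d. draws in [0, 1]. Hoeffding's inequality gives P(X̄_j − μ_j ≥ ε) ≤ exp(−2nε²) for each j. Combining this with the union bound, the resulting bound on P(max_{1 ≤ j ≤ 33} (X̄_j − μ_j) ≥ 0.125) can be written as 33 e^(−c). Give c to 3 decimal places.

10.094

Union bound over the 33 events: P(max_{1 ≤ j ≤ 33} (X̄_j − μ_j) ≥ 0.125) ≤ 33·exp(−2nε²) = 33 exp(−2·323·0.125²).
So c = 2·323·0.125² = 10.0938.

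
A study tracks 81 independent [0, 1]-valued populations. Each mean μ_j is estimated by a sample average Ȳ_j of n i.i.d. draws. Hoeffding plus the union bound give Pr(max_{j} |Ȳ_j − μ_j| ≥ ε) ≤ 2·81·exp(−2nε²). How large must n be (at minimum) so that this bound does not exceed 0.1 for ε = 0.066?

849

Need 2·81·exp(−2nε²) ≤ 0.1, i.e. exp(−2nε²) ≤ 0.1/162.
So 2nε² ≥ ln(162/0.1) = 7.390181.
Hence n ≥ 7.390181/(2·0.066²) = 848.276.
The smallest integer n is 849.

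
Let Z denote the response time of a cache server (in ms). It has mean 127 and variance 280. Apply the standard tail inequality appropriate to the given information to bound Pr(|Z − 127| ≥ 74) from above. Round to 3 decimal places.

0.051

Mean and variance are known, so Chebyshev's inequality applies.
Chebyshev: Pr(|Z − μ| ≥ t) ≤ Var(Z)/t².
Bound = 280 / 5476 = 0.0511.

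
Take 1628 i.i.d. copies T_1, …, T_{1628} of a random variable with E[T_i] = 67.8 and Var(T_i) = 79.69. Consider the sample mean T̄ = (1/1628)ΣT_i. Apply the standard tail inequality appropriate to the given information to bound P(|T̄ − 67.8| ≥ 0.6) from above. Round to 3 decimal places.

With mean and variance of each term known, Chebyshev's inequality bounds the deviation of the sum (or sample mean).
Var(T̄) = Var(T_i)/n = 79.69/1628 = 0.04895.
Chebyshev: P(|T̄ − 67.8| ≥ 0.6) ≤ Var(T̄)/(0.6)² = 79.69/(1628·0.6²) = 0.1360.

0.136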